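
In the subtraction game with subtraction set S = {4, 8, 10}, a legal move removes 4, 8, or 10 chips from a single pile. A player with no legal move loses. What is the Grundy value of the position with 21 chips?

n :  0  1  2  3  4  5  6  7  8  9 10 11 12 13 14 15 16 17 18 19 20 21
G :  0  0  0  0  1  1  1  1  2  2  2  2  3  3  0  0  0  0  1  1  1  1

1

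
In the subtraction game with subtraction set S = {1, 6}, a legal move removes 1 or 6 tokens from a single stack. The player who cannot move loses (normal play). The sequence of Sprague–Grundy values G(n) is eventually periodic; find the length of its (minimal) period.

n :  0  1  2  3  4  5  6  7  8  9 10 11 12 13 14 15
G :  0  1  0  1  0  1  2  0  1  0  1  0  1  2  0  1
G(n+7) = G(n) holds for n = 0,…,5 (a full window of length max(S) = 6), so the sequence is purely periodic with period 7.

7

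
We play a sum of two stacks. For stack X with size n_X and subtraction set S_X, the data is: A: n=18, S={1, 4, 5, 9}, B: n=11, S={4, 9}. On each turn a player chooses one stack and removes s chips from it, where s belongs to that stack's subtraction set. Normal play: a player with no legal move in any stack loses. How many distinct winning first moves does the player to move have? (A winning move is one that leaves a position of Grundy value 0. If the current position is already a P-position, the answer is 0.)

Stack A, S = {1, 4, 5, 9}:
n :  0  1  2  3  4  5  6  7  8  9 10 11 12 13 14 15 16 17 18
G :  0  1  0  1  2  3  2  3  0  1  0  1  2  3  2  3  0  1  0
G_A(18) = 0.
Stack B, S = {4, 9}:
n :  0  1  2  3  4  5  6  7  8  9 10 11
G :  0  0  0  0  1  1  1  1  0  2  2  2
G_B(11) = 2.
Combined Grundy value = 0 ⊕ 2 = 2.
A winning move leaves total XOR = 0, i.e. changes one component's Grundy value g to g ⊕ X where X is the current total.
Stack A: need g' = 0⊕2 = 2. Options: 18−1→G=1, 18−4→G=2, 18−5→G=3, 18−9→G=1. Hits: 1.
Stack B: need g' = 2⊕2 = 0. Options: 11−4→G=1, 11−9→G=0. Hits: 1.

2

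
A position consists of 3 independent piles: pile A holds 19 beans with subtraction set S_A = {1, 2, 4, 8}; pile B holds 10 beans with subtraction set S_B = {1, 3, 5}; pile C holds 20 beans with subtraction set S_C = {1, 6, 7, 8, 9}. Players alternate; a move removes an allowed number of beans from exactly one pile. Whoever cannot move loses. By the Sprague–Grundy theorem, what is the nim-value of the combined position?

3

Pile A, S = {1, 2, 4, 8}:
n :  0  1  2  3  4  5  6  7  8  9 10 11 12 13 14 15 16 17 18 19
G :  0  1  2  0  1  2  0  1  2  0  1  2  0  1  2  0  1  2  0  1
G_A(19) = 1.
Pile B, S = {1, 3, 5}:
G(0) = 0
G(1) = mex{0} = 1
G(2) = mex{1} = 0
G(3) = mex{0,0} = 1
G(4) = mex{1,1} = 0
G(5) = mex{0,0,0} = 1
G(6) = mex{1,1,1} = 0
G(7) = mex{0,0,0} = 1
G(8) = mex{1,1,1} = 0
G(9) = mex{0,0,0} = 1
G(10) = mex{1,1,1} = 0
G_B(10) = 0.
Pile C, S = {1, 6, 7, 8, 9}:
n :  0  1  2  3  4  5  6  7  8  9 10 11 12 13 14 15 16 17 18 19 20
G :  0  1  0  1  0  1  2  3  2  3  2  3  4  5  0  1  0  1  0  1  2
G_C(20) = 2.
Combined Grundy value = 1 ⊕ 0 ⊕ 2 = 3.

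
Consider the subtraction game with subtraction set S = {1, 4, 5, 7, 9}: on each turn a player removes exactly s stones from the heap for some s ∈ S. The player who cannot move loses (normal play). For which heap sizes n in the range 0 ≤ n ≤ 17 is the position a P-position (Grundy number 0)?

G(0) = 0
G(1) = mex{0} = 1
G(2) = mex{1} = 0
G(3) = mex{0} = 1
G(4) = mex{1,0} = 2
G(5) = mex{2,1,0} = 3
G(6) = mex{3,0,1} = 2
G(7) = mex{2,1,0,0} = 3
G(8) = mex{3,2,1,1} = 0
G(9) = mex{0,3,2,0,0} = 1
G(10) = mex{1,2,3,1,1} = 0
G(11) = mex{0,3,2,2,0} = 1
G(12) = mex{1,0,3,3,1} = 2
G(13) = mex{2,1,0,2,2} = 3
G(14) = mex{3,0,1,3,3} = 2
G(15) = mex{2,1,0,0,2} = 3
G(16) = mex{3,2,1,1,3} = 0
G(17) = mex{0,3,2,0,0} = 1
P-positions are exactly the n with G(n) = 0.

0, 2, 8, 10, 16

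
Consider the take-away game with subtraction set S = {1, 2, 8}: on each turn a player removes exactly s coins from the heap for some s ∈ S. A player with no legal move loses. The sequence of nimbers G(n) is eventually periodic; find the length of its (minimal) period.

3

n :  0  1  2  3  4  5  6  7  8  9 10 11 12 13 14
G :  0  1  2  0  1  2  0  1  2  0  1  2  0  1  2
G(n+3) = G(n) holds for n = 0,…,7 (a full window of length max(S) = 8), so the sequence is purely periodic with period 3.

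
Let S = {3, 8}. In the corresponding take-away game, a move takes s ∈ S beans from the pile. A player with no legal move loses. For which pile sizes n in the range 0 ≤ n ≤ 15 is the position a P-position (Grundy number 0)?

G(0) = 0
G(1) = mex{} = 0
G(2) = mex{} = 0
G(3) = mex{0} = 1
G(4) = mex{0} = 1
G(5) = mex{0} = 1
G(6) = mex{1} = 0
G(7) = mex{1} = 0
G(8) = mex{1,0} = 2
G(9) = mex{0,0} = 1
G(10) = mex{0,0} = 1
G(11) = mex{2,1} = 0
G(12) = mex{1,1} = 0
G(13) = mex{1,1} = 0
G(14) = mex{0,0} = 1
G(15) = mex{0,0} = 1
P-positions are exactly the n with G(n) = 0.

0, 1, 2, 6, 7, 11, 12, 13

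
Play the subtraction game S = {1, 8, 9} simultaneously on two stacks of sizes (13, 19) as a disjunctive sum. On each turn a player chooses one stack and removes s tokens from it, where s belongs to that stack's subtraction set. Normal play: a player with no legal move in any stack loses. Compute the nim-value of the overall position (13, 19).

2

All stacks use S = {1, 8, 9}:
n :  0  1  2  3  4  5  6  7  8  9 10 11 12 13 14 15 16 17 18 19
G :  0  1  0  1  0  1  0  1  2  3  2  3  2  3  2  3  0  1  0  1
Stack A: G(13) = 3.
Stack B: G(19) = 1.
Combined Grundy value = 3 ⊕ 1 = 2.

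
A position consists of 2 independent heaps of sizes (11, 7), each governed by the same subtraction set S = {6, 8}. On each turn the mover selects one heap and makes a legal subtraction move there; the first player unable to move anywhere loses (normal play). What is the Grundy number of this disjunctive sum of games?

All heaps use S = {6, 8}:
n :  0  1  2  3  4  5  6  7  8  9 10 11
G :  0  0  0  0  0  0  1  1  1  1  1  1
Heap A: G(11) = 1.
Heap B: G(7) = 1.
Combined Grundy value = 1 ⊕ 1 = 0.

0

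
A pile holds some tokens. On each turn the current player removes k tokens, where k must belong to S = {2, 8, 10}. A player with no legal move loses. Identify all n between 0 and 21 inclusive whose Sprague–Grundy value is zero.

0, 1, 4, 5, 16, 17, 20, 21

n :  0  1  2  3  4  5  6  7  8  9 10 11 12 13 14 15 16 17 18 19 20 21
G :  0  0  1  1  0  0  1  1  2  2  3  3  2  2  3  3  0  0  1  1  0  0
P-positions are exactly the n with G(n) = 0.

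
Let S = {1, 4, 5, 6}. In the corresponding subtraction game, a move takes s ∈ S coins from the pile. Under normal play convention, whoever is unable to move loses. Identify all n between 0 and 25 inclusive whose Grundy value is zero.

0, 2, 9, 11, 18, 20

G(0) = 0
G(1) = mex{0} = 1
G(2) = mex{1} = 0
G(3) = mex{0} = 1
G(4) = mex{1,0} = 2
G(5) = mex{2,1,0} = 3
G(6) = mex{3,0,1,0} = 2
G(7) = mex{2,1,0,1} = 3
G(8) = mex{3,2,1,0} = 4
G(9) = mex{4,3,2,1} = 0
G(10) = mex{0,2,3,2} = 1
G(11) = mex{1,3,2,3} = 0
G(12) = mex{0,4,3,2} = 1
G(13) = mex{1,0,4,3} = 2
G(14) = mex{2,1,0,4} = 3
G(15) = mex{3,0,1,0} = 2
G(16) = mex{2,1,0,1} = 3
G(17) = mex{3,2,1,0} = 4
G(18) = mex{4,3,2,1} = 0
G(19) = mex{0,2,3,2} = 1
G(20) = mex{1,3,2,3} = 0
G(21) = mex{0,4,3,2} = 1
G(22) = mex{1,0,4,3} = 2
G(23) = mex{2,1,0,4} = 3
G(24) = mex{3,0,1,0} = 2
G(25) = mex{2,1,0,1} = 3
P-positions are exactly the n with G(n) = 0.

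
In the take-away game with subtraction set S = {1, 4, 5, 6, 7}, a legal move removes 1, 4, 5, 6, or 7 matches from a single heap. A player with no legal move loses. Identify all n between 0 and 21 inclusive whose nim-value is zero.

G(0) = 0
G(1) = mex{0} = 1
G(2) = mex{1} = 0
G(3) = mex{0} = 1
G(4) = mex{1,0} = 2
G(5) = mex{2,1,0} = 3
G(6) = mex{3,0,1,0} = 2
G(7) = mex{2,1,0,1,0} = 3
G(8) = mex{3,2,1,0,1} = 4
G(9) = mex{4,3,2,1,0} = 5
G(10) = mex{5,2,3,2,1} = 0
G(11) = mex{0,3,2,3,2} = 1
G(12) = mex{1,4,3,2,3} = 0
G(13) = mex{0,5,4,3,2} = 1
G(14) = mex{1,0,5,4,3} = 2
G(15) = mex{2,1,0,5,4} = 3
G(16) = mex{3,0,1,0,5} = 2
G(17) = mex{2,1,0,1,0} = 3
G(18) = mex{3,2,1,0,1} = 4
G(19) = mex{4,3,2,1,0} = 5
G(20) = mex{5,2,3,2,1} = 0
G(21) = mex{0,3,2,3,2} = 1
P-positions are exactly the n with G(n) = 0.

0, 2, 10, 12, 20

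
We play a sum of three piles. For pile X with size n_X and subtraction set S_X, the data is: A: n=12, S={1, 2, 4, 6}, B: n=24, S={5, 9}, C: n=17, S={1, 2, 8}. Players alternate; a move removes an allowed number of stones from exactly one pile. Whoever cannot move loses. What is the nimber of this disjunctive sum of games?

1

Pile A, S = {1, 2, 4, 6}:
G(0) = 0
G(1) = mex{0} = 1
G(2) = mex{1,0} = 2
G(3) = mex{2,1} = 0
G(4) = mex{0,2,0} = 1
G(5) = mex{1,0,1} = 2
G(6) = mex{2,1,2,0} = 3
G(7) = mex{3,2,0,1} = 4
G(8) = mex{4,3,1,2} = 0
G(9) = mex{0,4,2,0} = 1
G(10) = mex{1,0,3,1} = 2
G(11) = mex{2,1,4,2} = 0
G(12) = mex{0,2,0,3} = 1
G_A(12) = 1.
Pile B, S = {5, 9}:
n :  0  1  2  3  4  5  6  7  8  9 10 11 12 13 14 15 16 17 18 19 20 21 22 23 24
G :  0  0  0  0  0  1  1  1  1  1  2  2  2  2  0  0  0  0  0  1  1  1  1  1  2
G_B(24) = 2.
Pile C, S = {1, 2, 8}:
G(0) = 0
G(1) = mex{0} = 1
G(2) = mex{1,0} = 2
G(3) = mex{2,1} = 0
G(4) = mex{0,2} = 1
G(5) = mex{1,0} = 2
G(6) = mex{2,1} = 0
G(7) = mex{0,2} = 1
G(8) = mex{1,0,0} = 2
G(9) = mex{2,1,1} = 0
G(10) = mex{0,2,2} = 1
G(11) = mex{1,0,0} = 2
G(12) = mex{2,1,1} = 0
G(13) = mex{0,2,2} = 1
G(14) = mex{1,0,0} = 2
G(15) = mex{2,1,1} = 0
G(16) = mex{0,2,2} = 1
G(17) = mex{1,0,0} = 2
G_C(17) = 2.
Combined Grundy value = 1 ⊕ 2 ⊕ 2 = 1.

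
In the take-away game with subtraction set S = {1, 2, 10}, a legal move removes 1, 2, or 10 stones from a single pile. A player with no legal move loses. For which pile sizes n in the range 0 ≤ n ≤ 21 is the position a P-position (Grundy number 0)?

0, 3, 6, 9, 12, 15, 18, 21

G(0) = 0
G(1) = mex{0} = 1
G(2) = mex{1,0} = 2
G(3) = mex{2,1} = 0
G(4) = mex{0,2} = 1
G(5) = mex{1,0} = 2
G(6) = mex{2,1} = 0
G(7) = mex{0,2} = 1
G(8) = mex{1,0} = 2
G(9) = mex{2,1} = 0
G(10) = mex{0,2,0} = 1
G(11) = mex{1,0,1} = 2
G(12) = mex{2,1,2} = 0
G(13) = mex{0,2,0} = 1
G(14) = mex{1,0,1} = 2
G(15) = mex{2,1,2} = 0
G(16) = mex{0,2,0} = 1
G(17) = mex{1,0,1} = 2
G(18) = mex{2,1,2} = 0
G(19) = mex{0,2,0} = 1
G(20) = mex{1,0,1} = 2
G(21) = mex{2,1,2} = 0
P-positions are exactly the n with G(n) = 0.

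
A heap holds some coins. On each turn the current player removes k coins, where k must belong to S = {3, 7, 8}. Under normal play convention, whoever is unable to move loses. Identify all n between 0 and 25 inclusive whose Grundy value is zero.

0, 1, 2, 6, 11, 12, 16, 17, 21, 22

n :  0  1  2  3  4  5  6  7  8  9 10 11 12 13 14 15 16 17 18 19 20 21 22 23 24 25
G :  0  0  0  1  1  1  0  2  2  1  3  0  0  2  1  1  0  0  2  1  1  0  0  2  1  1
P-positions are exactly the n with G(n) = 0.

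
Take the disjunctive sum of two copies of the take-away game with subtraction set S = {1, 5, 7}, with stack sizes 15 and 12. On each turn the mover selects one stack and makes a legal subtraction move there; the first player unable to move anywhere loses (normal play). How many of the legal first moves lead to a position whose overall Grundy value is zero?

All stacks use S = {1, 5, 7}:
G(0) = 0
G(1) = mex{0} = 1
G(2) = mex{1} = 0
G(3) = mex{0} = 1
G(4) = mex{1} = 0
G(5) = mex{0,0} = 1
G(6) = mex{1,1} = 0
G(7) = mex{0,0,0} = 1
G(8) = mex{1,1,1} = 0
G(9) = mex{0,0,0} = 1
G(10) = mex{1,1,1} = 0
G(11) = mex{0,0,0} = 1
G(12) = mex{1,1,1} = 0
G(13) = mex{0,0,0} = 1
G(14) = mex{1,1,1} = 0
G(15) = mex{0,0,0} = 1
Stack A: G(15) = 1.
Stack B: G(12) = 0.
Combined Grundy value = 1 ⊕ 0 = 1.
A winning move leaves total XOR = 0, i.e. changes one component's Grundy value g to g ⊕ X where X is the current total.
Stack A: need g' = 1⊕1 = 0. Options: 15−1→G=0, 15−5→G=0, 15−7→G=0. Hits: 3.
Stack B: need g' = 0⊕1 = 1. Options: 12−1→G=1, 12−5→G=1, 12−7→G=1. Hits: 3.

6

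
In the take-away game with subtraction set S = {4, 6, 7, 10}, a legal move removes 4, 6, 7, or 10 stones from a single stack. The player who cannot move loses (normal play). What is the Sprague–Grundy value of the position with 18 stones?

1

n :  0  1  2  3  4  5  6  7  8  9 10 11 12 13 14 15 16 17 18
G :  0  0  0  0  1  1  1  1  2  2  2  2  3  3  0  0  0  0  1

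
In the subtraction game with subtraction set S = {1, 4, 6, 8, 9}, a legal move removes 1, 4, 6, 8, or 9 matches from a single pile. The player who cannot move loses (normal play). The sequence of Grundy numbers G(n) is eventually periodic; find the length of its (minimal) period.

17

G(0) = 0
G(1) = mex{0} = 1
G(2) = mex{1} = 0
G(3) = mex{0} = 1
G(4) = mex{1,0} = 2
G(5) = mex{2,1} = 0
G(6) = mex{0,0,0} = 1
G(7) = mex{1,1,1} = 0
G(8) = mex{0,2,0,0} = 1
G(9) = mex{1,0,1,1,0} = 2
G(10) = mex{2,1,2,0,1} = 3
G(11) = mex{3,0,0,1,0} = 2
G(12) = mex{2,1,1,2,1} = 0
G(13) = mex{0,2,0,0,2} = 1
G(14) = mex{1,3,1,1,0} = 2
G(15) = mex{2,2,2,0,1} = 3
G(16) = mex{3,0,3,1,0} = 2
G(17) = mex{2,1,2,2,1} = 0
G(18) = mex{0,2,0,3,2} = 1
G(19) = mex{1,3,1,2,3} = 0
G(20) = mex{0,2,2,0,2} = 1
G(21) = mex{1,0,3,1,0} = 2
G(22) = mex{2,1,2,2,1} = 0
G(23) = mex{0,0,0,3,2} = 1
G(24) = mex{1,1,1,2,3} = 0
G(25) = mex{0,2,0,0,2} = 1
G(26) = mex{1,0,1,1,0} = 2
G(27) = mex{2,1,2,0,1} = 3
G(28) = mex{3,0,0,1,0} = 2
G(29) = mex{2,1,1,2,1} = 0
G(30) = mex{0,2,0,0,2} = 1
G(31) = mex{1,3,1,1,0} = 2
G(32) = mex{2,2,2,0,1} = 3
G(33) = mex{3,0,3,1,0} = 2
G(34) = mex{2,1,2,2,1} = 0
G(35) = mex{0,2,0,3,2} = 1
G(n+17) = G(n) holds for n = 0,…,8 (a full window of length max(S) = 9), so the sequence is purely periodic with period 17.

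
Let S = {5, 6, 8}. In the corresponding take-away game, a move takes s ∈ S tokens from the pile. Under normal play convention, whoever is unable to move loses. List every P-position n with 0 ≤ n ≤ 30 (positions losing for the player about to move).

0, 1, 2, 3, 4, 13, 14, 15, 16, 17, 26, 27, 28, 29, 30

n :  0  1  2  3  4  5  6  7  8  9 10 11 12 13 14 15 16 17 18 19 20 21 22 23 24 25 26 27 28 29 30
G :  0  0  0  0  0  1  1  1  1  1  2  2  2  0  0  0  0  0  1  1  1  1  1  2  2  2  0  0  0  0  0
P-positions are exactly the n with G(n) = 0.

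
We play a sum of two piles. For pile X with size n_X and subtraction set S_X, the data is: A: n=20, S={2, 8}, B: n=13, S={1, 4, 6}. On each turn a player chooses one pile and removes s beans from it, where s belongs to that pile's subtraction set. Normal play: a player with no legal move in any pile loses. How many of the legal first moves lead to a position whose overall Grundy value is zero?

Pile A, S = {2, 8}:
G(0) = 0
G(1) = mex{} = 0
G(2) = mex{0} = 1
G(3) = mex{0} = 1
G(4) = mex{1} = 0
G(5) = mex{1} = 0
G(6) = mex{0} = 1
G(7) = mex{0} = 1
G(8) = mex{1,0} = 2
G(9) = mex{1,0} = 2
G(10) = mex{2,1} = 0
G(11) = mex{2,1} = 0
G(12) = mex{0,0} = 1
G(13) = mex{0,0} = 1
G(14) = mex{1,1} = 0
G(15) = mex{1,1} = 0
G(16) = mex{0,2} = 1
G(17) = mex{0,2} = 1
G(18) = mex{1,0} = 2
G(19) = mex{1,0} = 2
G(20) = mex{2,1} = 0
G_A(20) = 0.
Pile B, S = {1, 4, 6}:
G(0) = 0
G(1) = mex{0} = 1
G(2) = mex{1} = 0
G(3) = mex{0} = 1
G(4) = mex{1,0} = 2
G(5) = mex{2,1} = 0
G(6) = mex{0,0,0} = 1
G(7) = mex{1,1,1} = 0
G(8) = mex{0,2,0} = 1
G(9) = mex{1,0,1} = 2
G(10) = mex{2,1,2} = 0
G(11) = mex{0,0,0} = 1
G(12) = mex{1,1,1} = 0
G(13) = mex{0,2,0} = 1
G_B(13) = 1.
Combined Grundy value = 0 ⊕ 1 = 1.
A winning move leaves total XOR = 0, i.e. changes one component's Grundy value g to g ⊕ X where X is the current total.
Pile A: need g' = 0⊕1 = 1. Options: 20−2→G=2, 20−8→G=1. Hits: 1.
Pile B: need g' = 1⊕1 = 0. Options: 13−1→G=0, 13−4→G=2, 13−6→G=0. Hits: 2.

3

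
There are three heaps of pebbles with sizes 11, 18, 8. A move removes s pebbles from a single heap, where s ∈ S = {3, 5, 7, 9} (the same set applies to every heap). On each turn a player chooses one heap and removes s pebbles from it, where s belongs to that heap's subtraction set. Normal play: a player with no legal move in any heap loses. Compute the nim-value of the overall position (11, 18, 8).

3

All heaps use S = {3, 5, 7, 9}:
G(0) = 0
G(1) = mex{} = 0
G(2) = mex{} = 0
G(3) = mex{0} = 1
G(4) = mex{0} = 1
G(5) = mex{0,0} = 1
G(6) = mex{1,0} = 2
G(7) = mex{1,0,0} = 2
G(8) = mex{1,1,0} = 2
G(9) = mex{2,1,0,0} = 3
G(10) = mex{2,1,1,0} = 3
G(11) = mex{2,2,1,0} = 3
G(12) = mex{3,2,1,1} = 0
G(13) = mex{3,2,2,1} = 0
G(14) = mex{3,3,2,1} = 0
G(15) = mex{0,3,2,2} = 1
G(16) = mex{0,3,3,2} = 1
G(17) = mex{0,0,3,2} = 1
G(18) = mex{1,0,3,3} = 2
Heap A: G(11) = 3.
Heap B: G(18) = 2.
Heap C: G(8) = 2.
Combined Grundy value = 3 ⊕ 2 ⊕ 2 = 3.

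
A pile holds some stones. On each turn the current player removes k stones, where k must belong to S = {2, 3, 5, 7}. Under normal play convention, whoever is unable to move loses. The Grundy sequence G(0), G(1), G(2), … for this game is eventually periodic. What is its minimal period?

9

n :  0  1  2  3  4  5  6  7  8  9 10 11 12 13 14 15 16 17 18 19
G :  0  0  1  1  2  2  3  3  4  0  0  1  1  2  2  3  3  4  0  0
G(n+9) = G(n) holds for n = 0,…,6 (a full window of length max(S) = 7), so the sequence is purely periodic with period 9.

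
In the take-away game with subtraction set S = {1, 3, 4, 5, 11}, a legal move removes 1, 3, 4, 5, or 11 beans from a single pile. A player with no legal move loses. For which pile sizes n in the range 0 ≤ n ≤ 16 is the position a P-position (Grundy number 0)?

0, 2, 8, 10, 16

G(0) = 0
G(1) = mex{0} = 1
G(2) = mex{1} = 0
G(3) = mex{0,0} = 1
G(4) = mex{1,1,0} = 2
G(5) = mex{2,0,1,0} = 3
G(6) = mex{3,1,0,1} = 2
G(7) = mex{2,2,1,0} = 3
G(8) = mex{3,3,2,1} = 0
G(9) = mex{0,2,3,2} = 1
G(10) = mex{1,3,2,3} = 0
G(11) = mex{0,0,3,2,0} = 1
G(12) = mex{1,1,0,3,1} = 2
G(13) = mex{2,0,1,0,0} = 3
G(14) = mex{3,1,0,1,1} = 2
G(15) = mex{2,2,1,0,2} = 3
G(16) = mex{3,3,2,1,3} = 0
P-positions are exactly the n with G(n) = 0.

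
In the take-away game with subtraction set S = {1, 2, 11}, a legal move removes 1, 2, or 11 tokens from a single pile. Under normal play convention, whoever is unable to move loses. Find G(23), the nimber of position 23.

G(0) = 0
G(1) = mex{0} = 1
G(2) = mex{1,0} = 2
G(3) = mex{2,1} = 0
G(4) = mex{0,2} = 1
G(5) = mex{1,0} = 2
G(6) = mex{2,1} = 0
G(7) = mex{0,2} = 1
G(8) = mex{1,0} = 2
G(9) = mex{2,1} = 0
G(10) = mex{0,2} = 1
G(11) = mex{1,0,0} = 2
G(12) = mex{2,1,1} = 0
G(13) = mex{0,2,2} = 1
G(14) = mex{1,0,0} = 2
G(15) = mex{2,1,1} = 0
G(16) = mex{0,2,2} = 1
G(17) = mex{1,0,0} = 2
G(18) = mex{2,1,1} = 0
G(19) = mex{0,2,2} = 1
G(20) = mex{1,0,0} = 2
G(21) = mex{2,1,1} = 0
G(22) = mex{0,2,2} = 1
G(23) = mex{1,0,0} = 2

2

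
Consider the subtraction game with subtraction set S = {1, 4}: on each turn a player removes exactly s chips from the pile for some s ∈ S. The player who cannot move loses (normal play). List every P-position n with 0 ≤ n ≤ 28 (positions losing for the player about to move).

0, 2, 5, 7, 10, 12, 15, 17, 20, 22, 25, 27

G(0) = 0
G(1) = mex{0} = 1
G(2) = mex{1} = 0
G(3) = mex{0} = 1
G(4) = mex{1,0} = 2
G(5) = mex{2,1} = 0
G(6) = mex{0,0} = 1
G(7) = mex{1,1} = 0
G(8) = mex{0,2} = 1
G(9) = mex{1,0} = 2
G(10) = mex{2,1} = 0
G(11) = mex{0,0} = 1
G(12) = mex{1,1} = 0
G(13) = mex{0,2} = 1
G(14) = mex{1,0} = 2
G(15) = mex{2,1} = 0
G(16) = mex{0,0} = 1
G(17) = mex{1,1} = 0
G(18) = mex{0,2} = 1
G(19) = mex{1,0} = 2
G(20) = mex{2,1} = 0
G(21) = mex{0,0} = 1
G(22) = mex{1,1} = 0
G(23) = mex{0,2} = 1
G(24) = mex{1,0} = 2
G(25) = mex{2,1} = 0
G(26) = mex{0,0} = 1
G(27) = mex{1,1} = 0
G(28) = mex{0,2} = 1
P-positions are exactly the n with G(n) = 0.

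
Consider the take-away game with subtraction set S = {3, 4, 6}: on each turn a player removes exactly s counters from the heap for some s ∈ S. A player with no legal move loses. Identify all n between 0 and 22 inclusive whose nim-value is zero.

n :  0  1  2  3  4  5  6  7  8  9 10 11 12 13 14 15 16 17 18 19 20 21 22
G :  0  0  0  1  1  1  2  2  2  0  0  0  1  1  1  2  2  2  0  0  0  1  1
P-positions are exactly the n with G(n) = 0.

0, 1, 2, 9, 10, 11, 18, 19, 20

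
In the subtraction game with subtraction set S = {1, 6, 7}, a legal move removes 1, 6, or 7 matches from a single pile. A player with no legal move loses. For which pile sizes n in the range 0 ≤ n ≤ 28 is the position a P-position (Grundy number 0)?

0, 2, 4, 12, 14, 16, 24, 26, 28

G(0) = 0
G(1) = mex{0} = 1
G(2) = mex{1} = 0
G(3) = mex{0} = 1
G(4) = mex{1} = 0
G(5) = mex{0} = 1
G(6) = mex{1,0} = 2
G(7) = mex{2,1,0} = 3
G(8) = mex{3,0,1} = 2
G(9) = mex{2,1,0} = 3
G(10) = mex{3,0,1} = 2
G(11) = mex{2,1,0} = 3
G(12) = mex{3,2,1} = 0
G(13) = mex{0,3,2} = 1
G(14) = mex{1,2,3} = 0
G(15) = mex{0,3,2} = 1
G(16) = mex{1,2,3} = 0
G(17) = mex{0,3,2} = 1
G(18) = mex{1,0,3} = 2
G(19) = mex{2,1,0} = 3
G(20) = mex{3,0,1} = 2
G(21) = mex{2,1,0} = 3
G(22) = mex{3,0,1} = 2
G(23) = mex{2,1,0} = 3
G(24) = mex{3,2,1} = 0
G(25) = mex{0,3,2} = 1
G(26) = mex{1,2,3} = 0
G(27) = mex{0,3,2} = 1
G(28) = mex{1,2,3} = 0
P-positions are exactly the n with G(n) = 0.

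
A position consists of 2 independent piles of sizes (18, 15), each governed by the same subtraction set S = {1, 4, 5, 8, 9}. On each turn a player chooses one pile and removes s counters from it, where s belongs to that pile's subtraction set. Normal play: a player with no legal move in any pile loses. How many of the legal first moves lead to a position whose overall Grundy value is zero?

2

All piles use S = {1, 4, 5, 8, 9}:
G(0) = 0
G(1) = mex{0} = 1
G(2) = mex{1} = 0
G(3) = mex{0} = 1
G(4) = mex{1,0} = 2
G(5) = mex{2,1,0} = 3
G(6) = mex{3,0,1} = 2
G(7) = mex{2,1,0} = 3
G(8) = mex{3,2,1,0} = 4
G(9) = mex{4,3,2,1,0} = 5
G(10) = mex{5,2,3,0,1} = 4
G(11) = mex{4,3,2,1,0} = 5
G(12) = mex{5,4,3,2,1} = 0
G(13) = mex{0,5,4,3,2} = 1
G(14) = mex{1,4,5,2,3} = 0
G(15) = mex{0,5,4,3,2} = 1
G(16) = mex{1,0,5,4,3} = 2
G(17) = mex{2,1,0,5,4} = 3
G(18) = mex{3,0,1,4,5} = 2
Pile A: G(18) = 2.
Pile B: G(15) = 1.
Combined Grundy value = 2 ⊕ 1 = 3.
A winning move leaves total XOR = 0, i.e. changes one component's Grundy value g to g ⊕ X where X is the current total.
Pile A: need g' = 2⊕3 = 1. Options: 18−1→G=3, 18−4→G=0, 18−5→G=1, 18−8→G=4, 18−9→G=5. Hits: 1.
Pile B: need g' = 1⊕3 = 2. Options: 15−1→G=0, 15−4→G=5, 15−5→G=4, 15−8→G=3, 15−9→G=2. Hits: 1.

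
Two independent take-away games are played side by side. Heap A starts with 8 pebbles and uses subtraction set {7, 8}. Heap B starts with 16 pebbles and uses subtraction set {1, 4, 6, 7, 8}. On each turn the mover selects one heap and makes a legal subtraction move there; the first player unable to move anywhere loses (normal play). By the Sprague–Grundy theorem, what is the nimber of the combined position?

1

Heap A, S = {7, 8}:
n : 0 1 2 3 4 5 6 7 8
G : 0 0 0 0 0 0 0 1 1
G_A(8) = 1.
Heap B, S = {1, 4, 6, 7, 8}:
G(0) = 0
G(1) = mex{0} = 1
G(2) = mex{1} = 0
G(3) = mex{0} = 1
G(4) = mex{1,0} = 2
G(5) = mex{2,1} = 0
G(6) = mex{0,0,0} = 1
G(7) = mex{1,1,1,0} = 2
G(8) = mex{2,2,0,1,0} = 3
G(9) = mex{3,0,1,0,1} = 2
G(10) = mex{2,1,2,1,0} = 3
G(11) = mex{3,2,0,2,1} = 4
G(12) = mex{4,3,1,0,2} = 5
G(13) = mex{5,2,2,1,0} = 3
G(14) = mex{3,3,3,2,1} = 0
G(15) = mex{0,4,2,3,2} = 1
G(16) = mex{1,5,3,2,3} = 0
G_B(16) = 0.
Combined Grundy value = 1 ⊕ 0 = 1.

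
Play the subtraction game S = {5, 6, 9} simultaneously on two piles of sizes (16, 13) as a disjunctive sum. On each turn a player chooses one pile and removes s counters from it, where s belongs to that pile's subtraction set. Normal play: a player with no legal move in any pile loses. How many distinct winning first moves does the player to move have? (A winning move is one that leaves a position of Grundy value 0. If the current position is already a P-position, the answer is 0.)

All piles use S = {5, 6, 9}:
n :  0  1  2  3  4  5  6  7  8  9 10 11 12 13 14 15 16
G :  0  0  0  0  0  1  1  1  1  1  2  2  2  2  0  0  0
Pile A: G(16) = 0.
Pile B: G(13) = 2.
Combined Grundy value = 0 ⊕ 2 = 2.
A winning move leaves total XOR = 0, i.e. changes one component's Grundy value g to g ⊕ X where X is the current total.
Pile A: need g' = 0⊕2 = 2. Options: 16−5→G=2, 16−6→G=2, 16−9→G=1. Hits: 2.
Pile B: need g' = 2⊕2 = 0. Options: 13−5→G=1, 13−6→G=1, 13−9→G=0. Hits: 1.

3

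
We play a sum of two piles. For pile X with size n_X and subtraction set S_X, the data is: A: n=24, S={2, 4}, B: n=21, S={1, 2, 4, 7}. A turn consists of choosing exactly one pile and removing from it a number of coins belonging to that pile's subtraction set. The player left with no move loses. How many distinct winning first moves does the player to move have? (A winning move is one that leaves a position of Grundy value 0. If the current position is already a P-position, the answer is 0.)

Pile A, S = {2, 4}:
n :  0  1  2  3  4  5  6  7  8  9 10 11 12 13 14 15 16 17 18 19 20 21 22 23 24
G :  0  0  1  1  2  2  0  0  1  1  2  2  0  0  1  1  2  2  0  0  1  1  2  2  0
G_A(24) = 0.
Pile B, S = {1, 2, 4, 7}:
n :  0  1  2  3  4  5  6  7  8  9 10 11 12 13 14 15 16 17 18 19 20 21
G :  0  1  2  0  1  2  0  1  2  0  1  2  0  1  2  0  1  2  0  1  2  0
G_B(21) = 0.
Combined Grundy value = 0 ⊕ 0 = 0.
A winning move leaves total XOR = 0, i.e. changes one component's Grundy value g to g ⊕ X where X is the current total.
Pile A: target g' = 0⊕0 = 0, but every legal move changes the Grundy value (mex property), so 0 moves.
Pile B: target g' = 0⊕0 = 0, but every legal move changes the Grundy value (mex property), so 0 moves.

0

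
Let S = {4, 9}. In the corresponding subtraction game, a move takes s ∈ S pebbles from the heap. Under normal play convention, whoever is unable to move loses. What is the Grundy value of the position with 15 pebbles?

G(0) = 0
G(1) = mex{} = 0
G(2) = mex{} = 0
G(3) = mex{} = 0
G(4) = mex{0} = 1
G(5) = mex{0} = 1
G(6) = mex{0} = 1
G(7) = mex{0} = 1
G(8) = mex{1} = 0
G(9) = mex{1,0} = 2
G(10) = mex{1,0} = 2
G(11) = mex{1,0} = 2
G(12) = mex{0,0} = 1
G(13) = mex{2,1} = 0
G(14) = mex{2,1} = 0
G(15) = mex{2,1} = 0

0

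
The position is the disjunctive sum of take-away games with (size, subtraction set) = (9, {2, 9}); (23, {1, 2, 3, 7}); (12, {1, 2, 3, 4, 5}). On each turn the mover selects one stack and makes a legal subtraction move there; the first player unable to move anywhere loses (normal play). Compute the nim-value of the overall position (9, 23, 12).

Stack A, S = {2, 9}:
G(0) = 0
G(1) = mex{} = 0
G(2) = mex{0} = 1
G(3) = mex{0} = 1
G(4) = mex{1} = 0
G(5) = mex{1} = 0
G(6) = mex{0} = 1
G(7) = mex{0} = 1
G(8) = mex{1} = 0
G(9) = mex{1,0} = 2
G_A(9) = 2.
Stack B, S = {1, 2, 3, 7}:
G(0) = 0
G(1) = mex{0} = 1
G(2) = mex{1,0} = 2
G(3) = mex{2,1,0} = 3
G(4) = mex{3,2,1} = 0
G(5) = mex{0,3,2} = 1
G(6) = mex{1,0,3} = 2
G(7) = mex{2,1,0,0} = 3
G(8) = mex{3,2,1,1} = 0
G(9) = mex{0,3,2,2} = 1
G(10) = mex{1,0,3,3} = 2
G(11) = mex{2,1,0,0} = 3
G(12) = mex{3,2,1,1} = 0
G(13) = mex{0,3,2,2} = 1
G(14) = mex{1,0,3,3} = 2
G(15) = mex{2,1,0,0} = 3
G(16) = mex{3,2,1,1} = 0
G(17) = mex{0,3,2,2} = 1
G(18) = mex{1,0,3,3} = 2
G(19) = mex{2,1,0,0} = 3
G(20) = mex{3,2,1,1} = 0
G(21) = mex{0,3,2,2} = 1
G(22) = mex{1,0,3,3} = 2
G(23) = mex{2,1,0,0} = 3
G_B(23) = 3.
Stack C, S = {1, 2, 3, 4, 5}:
G(0) = 0
G(1) = mex{0} = 1
G(2) = mex{1,0} = 2
G(3) = mex{2,1,0} = 3
G(4) = mex{3,2,1,0} = 4
G(5) = mex{4,3,2,1,0} = 5
G(6) = mex{5,4,3,2,1} = 0
G(7) = mex{0,5,4,3,2} = 1
G(8) = mex{1,0,5,4,3} = 2
G(9) = mex{2,1,0,5,4} = 3
G(10) = mex{3,2,1,0,5} = 4
G(11) = mex{4,3,2,1,0} = 5
G(12) = mex{5,4,3,2,1} = 0
G_C(12) = 0.
Combined Grundy value = 2 ⊕ 3 ⊕ 0 = 1.

1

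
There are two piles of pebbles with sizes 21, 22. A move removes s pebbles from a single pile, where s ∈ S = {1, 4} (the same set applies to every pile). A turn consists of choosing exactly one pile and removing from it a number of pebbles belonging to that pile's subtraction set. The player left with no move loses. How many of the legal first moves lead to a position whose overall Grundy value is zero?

4

All piles use S = {1, 4}:
G(0) = 0
G(1) = mex{0} = 1
G(2) = mex{1} = 0
G(3) = mex{0} = 1
G(4) = mex{1,0} = 2
G(5) = mex{2,1} = 0
G(6) = mex{0,0} = 1
G(7) = mex{1,1} = 0
G(8) = mex{0,2} = 1
G(9) = mex{1,0} = 2
G(10) = mex{2,1} = 0
G(11) = mex{0,0} = 1
G(12) = mex{1,1} = 0
G(13) = mex{0,2} = 1
G(14) = mex{1,0} = 2
G(15) = mex{2,1} = 0
G(16) = mex{0,0} = 1
G(17) = mex{1,1} = 0
G(18) = mex{0,2} = 1
G(19) = mex{1,0} = 2
G(20) = mex{2,1} = 0
G(21) = mex{0,0} = 1
G(22) = mex{1,1} = 0
Pile A: G(21) = 1.
Pile B: G(22) = 0.
Combined Grundy value = 1 ⊕ 0 = 1.
A winning move leaves total XOR = 0, i.e. changes one component's Grundy value g to g ⊕ X where X is the current total.
Pile A: need g' = 1⊕1 = 0. Options: 21−1→G=0, 21−4→G=0. Hits: 2.
Pile B: need g' = 0⊕1 = 1. Options: 22−1→G=1, 22−4→G=1. Hits: 2.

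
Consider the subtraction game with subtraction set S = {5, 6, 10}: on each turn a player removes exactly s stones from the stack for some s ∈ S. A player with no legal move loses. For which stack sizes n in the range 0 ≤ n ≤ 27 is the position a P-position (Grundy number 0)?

n :  0  1  2  3  4  5  6  7  8  9 10 11 12 13 14 15 16 17 18 19 20 21 22 23 24 25 26 27
G :  0  0  0  0  0  1  1  1  1  1  2  2  2  2  2  0  0  0  0  0  1  1  1  1  1  2  2  2
P-positions are exactly the n with G(n) = 0.

0, 1, 2, 3, 4, 15, 16, 17, 18, 19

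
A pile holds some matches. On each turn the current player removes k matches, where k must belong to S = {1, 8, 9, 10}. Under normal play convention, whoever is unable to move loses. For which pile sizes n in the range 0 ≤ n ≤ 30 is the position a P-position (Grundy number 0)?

G(0) = 0
G(1) = mex{0} = 1
G(2) = mex{1} = 0
G(3) = mex{0} = 1
G(4) = mex{1} = 0
G(5) = mex{0} = 1
G(6) = mex{1} = 0
G(7) = mex{0} = 1
G(8) = mex{1,0} = 2
G(9) = mex{2,1,0} = 3
G(10) = mex{3,0,1,0} = 2
G(11) = mex{2,1,0,1} = 3
G(12) = mex{3,0,1,0} = 2
G(13) = mex{2,1,0,1} = 3
G(14) = mex{3,0,1,0} = 2
G(15) = mex{2,1,0,1} = 3
G(16) = mex{3,2,1,0} = 4
G(17) = mex{4,3,2,1} = 0
G(18) = mex{0,2,3,2} = 1
G(19) = mex{1,3,2,3} = 0
G(20) = mex{0,2,3,2} = 1
G(21) = mex{1,3,2,3} = 0
G(22) = mex{0,2,3,2} = 1
G(23) = mex{1,3,2,3} = 0
G(24) = mex{0,4,3,2} = 1
G(25) = mex{1,0,4,3} = 2
G(26) = mex{2,1,0,4} = 3
G(27) = mex{3,0,1,0} = 2
G(28) = mex{2,1,0,1} = 3
G(29) = mex{3,0,1,0} = 2
G(30) = mex{2,1,0,1} = 3
P-positions are exactly the n with G(n) = 0.

0, 2, 4, 6, 17, 19, 21, 23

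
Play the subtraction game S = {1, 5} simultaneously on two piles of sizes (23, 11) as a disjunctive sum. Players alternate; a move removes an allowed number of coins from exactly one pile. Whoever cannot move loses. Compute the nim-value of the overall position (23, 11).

All piles use S = {1, 5}:
G(0) = 0
G(1) = mex{0} = 1
G(2) = mex{1} = 0
G(3) = mex{0} = 1
G(4) = mex{1} = 0
G(5) = mex{0,0} = 1
G(6) = mex{1,1} = 0
G(7) = mex{0,0} = 1
G(8) = mex{1,1} = 0
G(9) = mex{0,0} = 1
G(10) = mex{1,1} = 0
G(11) = mex{0,0} = 1
G(12) = mex{1,1} = 0
G(13) = mex{0,0} = 1
G(14) = mex{1,1} = 0
G(15) = mex{0,0} = 1
G(16) = mex{1,1} = 0
G(17) = mex{0,0} = 1
G(18) = mex{1,1} = 0
G(19) = mex{0,0} = 1
G(20) = mex{1,1} = 0
G(21) = mex{0,0} = 1
G(22) = mex{1,1} = 0
G(23) = mex{0,0} = 1
Pile A: G(23) = 1.
Pile B: G(11) = 1.
Combined Grundy value = 1 ⊕ 1 = 0.

0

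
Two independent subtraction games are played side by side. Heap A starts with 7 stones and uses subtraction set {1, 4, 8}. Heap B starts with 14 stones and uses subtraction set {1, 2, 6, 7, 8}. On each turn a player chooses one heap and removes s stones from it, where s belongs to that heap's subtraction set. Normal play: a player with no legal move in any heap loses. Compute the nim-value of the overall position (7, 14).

Heap A, S = {1, 4, 8}:
G(0) = 0
G(1) = mex{0} = 1
G(2) = mex{1} = 0
G(3) = mex{0} = 1
G(4) = mex{1,0} = 2
G(5) = mex{2,1} = 0
G(6) = mex{0,0} = 1
G(7) = mex{1,1} = 0
G_A(7) = 0.
Heap B, S = {1, 2, 6, 7, 8}:
G(0) = 0
G(1) = mex{0} = 1
G(2) = mex{1,0} = 2
G(3) = mex{2,1} = 0
G(4) = mex{0,2} = 1
G(5) = mex{1,0} = 2
G(6) = mex{2,1,0} = 3
G(7) = mex{3,2,1,0} = 4
G(8) = mex{4,3,2,1,0} = 5
G(9) = mex{5,4,0,2,1} = 3
G(10) = mex{3,5,1,0,2} = 4
G(11) = mex{4,3,2,1,0} = 5
G(12) = mex{5,4,3,2,1} = 0
G(13) = mex{0,5,4,3,2} = 1
G(14) = mex{1,0,5,4,3} = 2
G_B(14) = 2.
Combined Grundy value = 0 ⊕ 2 = 2.

2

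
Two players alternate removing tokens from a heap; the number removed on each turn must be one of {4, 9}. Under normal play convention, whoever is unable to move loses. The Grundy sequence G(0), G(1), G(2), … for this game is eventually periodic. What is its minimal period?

13

G(0) = 0
G(1) = mex{} = 0
G(2) = mex{} = 0
G(3) = mex{} = 0
G(4) = mex{0} = 1
G(5) = mex{0} = 1
G(6) = mex{0} = 1
G(7) = mex{0} = 1
G(8) = mex{1} = 0
G(9) = mex{1,0} = 2
G(10) = mex{1,0} = 2
G(11) = mex{1,0} = 2
G(12) = mex{0,0} = 1
G(13) = mex{2,1} = 0
G(14) = mex{2,1} = 0
G(15) = mex{2,1} = 0
G(16) = mex{1,1} = 0
G(17) = mex{0,0} = 1
G(18) = mex{0,2} = 1
G(19) = mex{0,2} = 1
G(20) = mex{0,2} = 1
G(21) = mex{1,1} = 0
G(22) = mex{1,0} = 2
G(23) = mex{1,0} = 2
G(24) = mex{1,0} = 2
G(25) = mex{0,0} = 1
G(26) = mex{2,1} = 0
G(27) = mex{2,1} = 0
G(n+13) = G(n) holds for n = 0,…,8 (a full window of length max(S) = 9), so the sequence is purely periodic with period 13.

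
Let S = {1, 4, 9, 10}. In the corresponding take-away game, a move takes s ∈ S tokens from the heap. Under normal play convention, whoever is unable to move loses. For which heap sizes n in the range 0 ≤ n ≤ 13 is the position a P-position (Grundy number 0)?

n :  0  1  2  3  4  5  6  7  8  9 10 11 12 13
G :  0  1  0  1  2  0  1  0  1  2  3  2  3  0
P-positions are exactly the n with G(n) = 0.

0, 2, 5, 7, 13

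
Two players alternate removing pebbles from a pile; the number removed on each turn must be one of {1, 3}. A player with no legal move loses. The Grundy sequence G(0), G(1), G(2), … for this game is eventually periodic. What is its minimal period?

G(0) = 0
G(1) = mex{0} = 1
G(2) = mex{1} = 0
G(3) = mex{0,0} = 1
G(4) = mex{1,1} = 0
G(5) = mex{0,0} = 1
G(6) = mex{1,1} = 0
G(7) = mex{0,0} = 1
G(8) = mex{1,1} = 0
G(9) = mex{0,0} = 1
G(10) = mex{1,1} = 0
G(11) = mex{0,0} = 1
G(12) = mex{1,1} = 0
G(13) = mex{0,0} = 1
G(14) = mex{1,1} = 0
G(n+2) = G(n) holds for n = 0,…,2 (a full window of length max(S) = 3), so the sequence is purely periodic with period 2.

2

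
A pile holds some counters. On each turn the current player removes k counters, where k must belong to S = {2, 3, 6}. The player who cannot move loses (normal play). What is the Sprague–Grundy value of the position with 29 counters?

n :  0  1  2  3  4  5  6  7  8  9 10 11 12 13 14 15 16 17 18 19 20 21 22 23 24 25 26 27 28 29
G :  0  0  1  1  2  0  3  1  2  0  0  1  1  2  0  3  1  2  0  0  1  1  2  0  3  1  2  0  0  1

1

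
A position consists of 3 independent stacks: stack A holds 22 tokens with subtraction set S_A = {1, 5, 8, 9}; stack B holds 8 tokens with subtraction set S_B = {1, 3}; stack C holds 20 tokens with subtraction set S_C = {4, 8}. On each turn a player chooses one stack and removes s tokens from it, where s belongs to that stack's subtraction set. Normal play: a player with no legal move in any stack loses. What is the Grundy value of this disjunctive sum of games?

Stack A, S = {1, 5, 8, 9}:
n :  0  1  2  3  4  5  6  7  8  9 10 11 12 13 14 15 16 17 18 19 20 21 22
G :  0  1  0  1  0  1  0  1  2  3  2  3  2  3  2  3  0  1  0  1  0  1  0
G_A(22) = 0.
Stack B, S = {1, 3}:
n : 0 1 2 3 4 5 6 7 8
G : 0 1 0 1 0 1 0 1 0
G_B(8) = 0.
Stack C, S = {4, 8}:
n :  0  1  2  3  4  5  6  7  8  9 10 11 12 13 14 15 16 17 18 19 20
G :  0  0  0  0  1  1  1  1  2  2  2  2  0  0  0  0  1  1  1  1  2
G_C(20) = 2.
Combined Grundy value = 0 ⊕ 0 ⊕ 2 = 2.

2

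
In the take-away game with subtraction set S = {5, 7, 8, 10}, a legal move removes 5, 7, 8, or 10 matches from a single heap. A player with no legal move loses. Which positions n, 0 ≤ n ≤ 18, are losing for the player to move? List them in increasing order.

n :  0  1  2  3  4  5  6  7  8  9 10 11 12 13 14 15 16 17 18
G :  0  0  0  0  0  1  1  1  1  1  2  2  2  2  2  0  0  0  0
P-positions are exactly the n with G(n) = 0.

0, 1, 2, 3, 4, 15, 16, 17, 18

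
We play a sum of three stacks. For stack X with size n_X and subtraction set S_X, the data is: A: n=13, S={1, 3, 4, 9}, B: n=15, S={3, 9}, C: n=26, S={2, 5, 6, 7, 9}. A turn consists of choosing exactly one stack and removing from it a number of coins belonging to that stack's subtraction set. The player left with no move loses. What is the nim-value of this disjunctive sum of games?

0

Stack A, S = {1, 3, 4, 9}:
n :  0  1  2  3  4  5  6  7  8  9 10 11 12 13
G :  0  1  0  1  2  3  2  0  1  4  3  2  0  1
G_A(13) = 1.
Stack B, S = {3, 9}:
G(0) = 0
G(1) = mex{} = 0
G(2) = mex{} = 0
G(3) = mex{0} = 1
G(4) = mex{0} = 1
G(5) = mex{0} = 1
G(6) = mex{1} = 0
G(7) = mex{1} = 0
G(8) = mex{1} = 0
G(9) = mex{0,0} = 1
G(10) = mex{0,0} = 1
G(11) = mex{0,0} = 1
G(12) = mex{1,1} = 0
G(13) = mex{1,1} = 0
G(14) = mex{1,1} = 0
G(15) = mex{0,0} = 1
G_B(15) = 1.
Stack C, S = {2, 5, 6, 7, 9}:
n :  0  1  2  3  4  5  6  7  8  9 10 11 12 13 14 15 16 17 18 19 20 21 22 23 24 25 26
G :  0  0  1  1  0  2  1  3  2  2  3  3  0  4  1  0  0  1  1  2  2  3  3  2  4  3  0
G_C(26) = 0.
Combined Grundy value = 1 ⊕ 1 ⊕ 0 = 0.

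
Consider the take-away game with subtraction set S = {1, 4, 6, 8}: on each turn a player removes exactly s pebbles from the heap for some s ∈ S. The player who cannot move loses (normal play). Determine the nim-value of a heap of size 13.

n :  0  1  2  3  4  5  6  7  8  9 10 11 12 13
G :  0  1  0  1  2  0  1  0  1  2  3  2  0  1

1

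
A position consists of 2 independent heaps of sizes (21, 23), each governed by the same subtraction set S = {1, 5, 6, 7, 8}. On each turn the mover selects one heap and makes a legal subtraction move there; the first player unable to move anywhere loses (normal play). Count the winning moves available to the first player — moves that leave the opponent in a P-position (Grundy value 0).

0

All heaps use S = {1, 5, 6, 7, 8}:
n :  0  1  2  3  4  5  6  7  8  9 10 11 12 13 14 15 16 17 18 19 20 21 22 23
G :  0  1  0  1  0  1  2  3  2  3  2  3  4  0  1  0  1  0  1  2  3  2  3  2
Heap A: G(21) = 2.
Heap B: G(23) = 2.
Combined Grundy value = 2 ⊕ 2 = 0.
A winning move leaves total XOR = 0, i.e. changes one component's Grundy value g to g ⊕ X where X is the current total.
Heap A: target g' = 2⊕0 = 2, but every legal move changes the Grundy value (mex property), so 0 moves.
Heap B: target g' = 2⊕0 = 2, but every legal move changes the Grundy value (mex property), so 0 moves.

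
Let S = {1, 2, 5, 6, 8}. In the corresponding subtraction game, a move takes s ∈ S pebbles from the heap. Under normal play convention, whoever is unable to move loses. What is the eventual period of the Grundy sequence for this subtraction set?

7

n :  0  1  2  3  4  5  6  7  8  9 10 11 12 13 14 15 16
G :  0  1  2  0  1  2  3  0  1  2  0  1  2  3  0  1  2
G(n+7) = G(n) holds for n = 0,…,7 (a full window of length max(S) = 8), so the sequence is purely periodic with period 7.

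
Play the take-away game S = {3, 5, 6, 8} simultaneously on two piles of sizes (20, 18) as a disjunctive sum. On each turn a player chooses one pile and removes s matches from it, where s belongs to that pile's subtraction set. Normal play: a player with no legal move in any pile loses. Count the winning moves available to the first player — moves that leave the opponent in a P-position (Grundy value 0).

2

All piles use S = {3, 5, 6, 8}:
n :  0  1  2  3  4  5  6  7  8  9 10 11 12 13 14 15 16 17 18 19 20
G :  0  0  0  1  1  1  2  2  2  3  3  0  0  0  1  1  1  2  2  2  3
Pile A: G(20) = 3.
Pile B: G(18) = 2.
Combined Grundy value = 3 ⊕ 2 = 1.
A winning move leaves total XOR = 0, i.e. changes one component's Grundy value g to g ⊕ X where X is the current total.
Pile A: need g' = 3⊕1 = 2. Options: 20−3→G=2, 20−5→G=1, 20−6→G=1, 20−8→G=0. Hits: 1.
Pile B: need g' = 2⊕1 = 3. Options: 18−3→G=1, 18−5→G=0, 18−6→G=0, 18−8→G=3. Hits: 1.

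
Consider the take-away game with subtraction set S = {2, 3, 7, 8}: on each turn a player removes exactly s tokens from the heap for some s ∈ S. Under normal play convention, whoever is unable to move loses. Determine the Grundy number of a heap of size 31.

n :  0  1  2  3  4  5  6  7  8  9 10 11 12 13 14 15 16 17 18 19 20 21 22 23 24 25 26 27 28 29 30 31
G :  0  0  1  1  2  0  0  1  1  2  0  0  1  1  2  0  0  1  1  2  0  0  1  1  2  0  0  1  1  2  0  0

0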